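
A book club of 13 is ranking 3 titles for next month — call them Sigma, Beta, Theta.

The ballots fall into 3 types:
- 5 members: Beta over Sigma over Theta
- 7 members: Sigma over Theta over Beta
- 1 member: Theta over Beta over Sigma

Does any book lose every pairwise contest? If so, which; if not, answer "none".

Head-to-head results (13 members):
Sigma vs Beta: Sigma, 7–6.
Sigma vs Theta: Sigma is ranked higher on 5+7 = 12 ballots, Theta on 1. Sigma wins 12–1.
Beta vs Theta: Theta wins 8–5.
Only Beta has no wins; Beta is the Condorcet loser.

Beta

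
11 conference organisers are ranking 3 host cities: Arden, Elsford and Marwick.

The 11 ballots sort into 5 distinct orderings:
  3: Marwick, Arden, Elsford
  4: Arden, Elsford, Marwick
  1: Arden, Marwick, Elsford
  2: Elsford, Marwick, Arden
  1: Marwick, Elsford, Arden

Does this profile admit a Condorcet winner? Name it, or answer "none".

none

Pairwise majorities:
Arden vs Elsford: Arden preferred on 3+4+1 = 8 ballots; Arden wins 8–3.
Arden vs Marwick: Arden preferred on 4+1 = 5 ballots; Marwick wins 6–5.
Elsford vs Marwick: Elsford is ranked higher on 4+2 = 6 ballots, Marwick on 5. Elsford wins 6–5.
No city is unbeaten: Arden loses to Marwick; Elsford loses to Arden; Marwick loses to Elsford. In particular Arden → Elsford → Marwick → Arden is a majority cycle — no Condorcet winner exists.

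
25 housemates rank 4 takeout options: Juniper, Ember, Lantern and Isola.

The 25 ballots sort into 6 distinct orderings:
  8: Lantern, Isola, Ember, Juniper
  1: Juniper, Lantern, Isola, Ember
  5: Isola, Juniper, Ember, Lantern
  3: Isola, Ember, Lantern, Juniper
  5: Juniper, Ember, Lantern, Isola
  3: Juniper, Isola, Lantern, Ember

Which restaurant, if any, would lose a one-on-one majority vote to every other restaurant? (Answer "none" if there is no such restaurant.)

Pairwise majorities:
Juniper vs Ember: Juniper, 14–11.
Juniper vs Lantern: Juniper is ranked higher on 1+5+5+3 = 14 ballots, Lantern on 11. Juniper wins 14–11.
Juniper vs Isola: 9 to 16, Isola.
Ember vs Lantern: Ember, 13–12.
Ember vs Isola: Isola wins 20–5.
Lantern–Isola: Lantern 14–11.
No restaurant is winless: Juniper beats Ember; Ember beats Lantern; Lantern beats Isola; Isola beats Juniper. There is no Condorcet loser.

none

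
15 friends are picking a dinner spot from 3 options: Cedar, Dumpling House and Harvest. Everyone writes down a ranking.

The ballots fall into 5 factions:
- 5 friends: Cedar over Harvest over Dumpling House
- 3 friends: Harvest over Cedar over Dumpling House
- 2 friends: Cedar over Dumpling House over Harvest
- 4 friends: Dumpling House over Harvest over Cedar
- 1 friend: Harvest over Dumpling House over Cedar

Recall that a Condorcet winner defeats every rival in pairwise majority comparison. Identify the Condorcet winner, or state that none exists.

Pairwise majorities:
Cedar vs Dumpling House: 10 to 5, Cedar.
Cedar vs Harvest: Cedar preferred on 5+2 = 7 ballots; Harvest wins 8–7.
Dumpling House vs Harvest: Harvest wins 9–6.
Only Harvest has no losses; Harvest is the Condorcet winner.

Harvest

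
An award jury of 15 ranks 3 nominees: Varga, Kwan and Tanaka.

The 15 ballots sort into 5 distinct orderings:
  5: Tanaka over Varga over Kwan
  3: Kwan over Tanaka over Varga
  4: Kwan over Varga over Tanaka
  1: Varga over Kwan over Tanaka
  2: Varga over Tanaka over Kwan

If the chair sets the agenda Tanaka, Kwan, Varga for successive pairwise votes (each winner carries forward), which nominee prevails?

Round 1: Tanaka vs Kwan — 7–8, Kwan advances.
Round 2: Kwan vs Varga — 7–8, Varga advances.
The agenda winner is Varga.

Varga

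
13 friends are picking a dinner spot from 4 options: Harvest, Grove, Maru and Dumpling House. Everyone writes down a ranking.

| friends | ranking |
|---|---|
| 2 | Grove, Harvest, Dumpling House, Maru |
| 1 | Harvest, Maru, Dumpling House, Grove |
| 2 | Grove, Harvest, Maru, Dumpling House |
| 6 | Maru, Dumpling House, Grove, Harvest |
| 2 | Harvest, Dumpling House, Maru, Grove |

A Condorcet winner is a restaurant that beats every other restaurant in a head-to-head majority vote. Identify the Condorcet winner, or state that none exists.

none

Head-to-head results (13 friends):
Harvest vs Grove: Grove, 10–3.
Harvest–Maru: Harvest 7–6.
Harvest vs Dumpling House: Harvest, 7–6.
Grove vs Maru: Maru wins 9–4.
Grove–Dumpling House: Dumpling House 9–4.
Maru vs Dumpling House: Maru wins 9–4.
Each restaurant drops at least one matchup (Harvest loses to Grove; Grove loses to Maru; Maru loses to Harvest; Dumpling House loses to Harvest); the cycle Harvest → Maru → Grove → Harvest rules out a Condorcet winner.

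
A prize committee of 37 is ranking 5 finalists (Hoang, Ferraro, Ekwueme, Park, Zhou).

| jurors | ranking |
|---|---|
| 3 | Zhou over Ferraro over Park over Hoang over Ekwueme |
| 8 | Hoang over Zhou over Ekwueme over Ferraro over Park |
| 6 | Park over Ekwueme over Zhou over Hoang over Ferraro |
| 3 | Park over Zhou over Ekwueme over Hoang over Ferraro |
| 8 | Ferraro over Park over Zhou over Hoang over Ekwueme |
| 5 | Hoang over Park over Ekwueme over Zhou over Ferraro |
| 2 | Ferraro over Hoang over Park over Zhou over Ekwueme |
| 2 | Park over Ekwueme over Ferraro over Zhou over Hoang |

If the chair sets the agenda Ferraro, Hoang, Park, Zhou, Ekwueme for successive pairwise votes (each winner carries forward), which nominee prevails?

Park

Round 1: Ferraro vs Hoang — 15–22, Hoang advances.
Round 2: Hoang vs Park — 15–22, Park advances.
Round 3: Park vs Zhou — 26–11, Park advances.
Round 4: Park vs Ekwueme — 29–8, Park advances.
The agenda winner is Park.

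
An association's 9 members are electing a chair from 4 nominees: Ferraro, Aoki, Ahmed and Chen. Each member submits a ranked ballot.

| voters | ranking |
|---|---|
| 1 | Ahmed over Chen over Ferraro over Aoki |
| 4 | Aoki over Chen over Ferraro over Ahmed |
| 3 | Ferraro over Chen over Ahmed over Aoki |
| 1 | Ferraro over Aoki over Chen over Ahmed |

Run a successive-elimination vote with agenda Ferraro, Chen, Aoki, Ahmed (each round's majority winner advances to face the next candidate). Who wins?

Round 1: Ferraro vs Chen — 4–5, Chen advances.
Round 2: Chen vs Aoki — 4–5, Aoki advances.
Round 3: Aoki vs Ahmed — 5–4, Aoki advances.
The agenda winner is Aoki.

Aoki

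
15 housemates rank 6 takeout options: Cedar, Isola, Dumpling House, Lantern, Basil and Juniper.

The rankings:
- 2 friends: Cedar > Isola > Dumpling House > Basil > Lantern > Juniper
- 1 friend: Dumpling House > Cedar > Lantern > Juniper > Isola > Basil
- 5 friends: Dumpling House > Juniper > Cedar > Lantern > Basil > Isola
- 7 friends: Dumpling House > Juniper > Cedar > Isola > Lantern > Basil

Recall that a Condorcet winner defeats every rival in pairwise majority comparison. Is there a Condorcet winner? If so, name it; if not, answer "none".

Pairwise majorities:
Cedar vs Isola: 15 to 0, Cedar.
Cedar vs Dumpling House: Cedar is ranked higher on 2 ballots, Dumpling House on 13. Dumpling House wins 13–2.
Cedar vs Lantern: Cedar is ranked higher on 2+1+5+7 = 15 ballots, Lantern on 0. Cedar wins 15–0.
Cedar vs Basil: Cedar preferred on 2+1+5+7 = 15 ballots; Cedar wins 15–0.
Cedar vs Juniper: 2+1 = 3 for Cedar, 12 for Juniper — Juniper by 12–3.
Isola vs Dumpling House: Isola is ranked higher on 2 ballots, Dumpling House on 13. Dumpling House wins 13–2.
Isola vs Lantern: Isola is ranked higher on 2+7 = 9 ballots, Lantern on 6. Isola wins 9–6.
Isola vs Basil: Isola preferred on 2+1+7 = 10 ballots; Isola wins 10–5.
Isola vs Juniper: 2 for Isola, 13 for Juniper — Juniper by 13–2.
Dumpling House vs Lantern: 2+1+5+7 = 15 for Dumpling House, 0 for Lantern — Dumpling House by 15–0.
Dumpling House vs Basil: 15 to 0, Dumpling House.
Dumpling House vs Juniper: 2+1+5+7 = 15 for Dumpling House, 0 for Juniper — Dumpling House by 15–0.
Lantern vs Basil: Lantern is ranked higher on 1+5+7 = 13 ballots, Basil on 2. Lantern wins 13–2.
Lantern vs Juniper: 2+1 = 3 for Lantern, 12 for Juniper — Juniper by 12–3.
Basil vs Juniper: Basil preferred on 2 ballots; Juniper wins 13–2.
Dumpling House defeats every rival head-to-head and is the Condorcet winner.

Dumpling House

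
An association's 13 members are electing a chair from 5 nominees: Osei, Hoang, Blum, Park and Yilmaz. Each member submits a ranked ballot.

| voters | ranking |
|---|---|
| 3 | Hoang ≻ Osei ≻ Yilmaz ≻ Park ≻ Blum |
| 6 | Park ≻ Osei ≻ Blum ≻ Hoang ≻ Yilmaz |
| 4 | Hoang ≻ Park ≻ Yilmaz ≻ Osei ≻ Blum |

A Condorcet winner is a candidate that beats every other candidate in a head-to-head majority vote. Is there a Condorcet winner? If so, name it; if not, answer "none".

Hoang

Pairwise majorities:
Osei vs Hoang: 6 for Osei, 7 for Hoang — Hoang by 7–6.
Osei vs Blum: 13 to 0, Osei.
Osei vs Park: Osei is ranked higher on 3 ballots, Park on 10. Park wins 10–3.
Osei vs Yilmaz: Osei preferred on 3+6 = 9 ballots; Osei wins 9–4.
Hoang vs Blum: Hoang, 7–6.
Hoang vs Park: Hoang preferred on 3+4 = 7 ballots; Hoang wins 7–6.
Hoang vs Yilmaz: Hoang, 13–0.
Blum vs Park: Park wins 13–0.
Blum vs Yilmaz: Blum preferred on 6 ballots; Yilmaz wins 7–6.
Park vs Yilmaz: Park, 10–3.
Hoang beats each of Osei, Blum, Park, Yilmaz — Hoang is the Condorcet winner.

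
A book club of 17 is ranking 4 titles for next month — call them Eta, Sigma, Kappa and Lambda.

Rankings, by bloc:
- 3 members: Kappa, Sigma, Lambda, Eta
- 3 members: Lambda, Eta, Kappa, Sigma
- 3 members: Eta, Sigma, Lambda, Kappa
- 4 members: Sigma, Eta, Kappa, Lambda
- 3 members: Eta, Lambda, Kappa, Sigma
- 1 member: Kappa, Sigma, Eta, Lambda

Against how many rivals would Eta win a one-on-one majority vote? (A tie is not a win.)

Eta against each rival (17 members):
Eta vs Sigma: Eta, 9–8.
Eta vs Kappa: Eta preferred on 3+3+4+3 = 13 ballots; Eta wins 13–4.
Eta–Lambda: Eta 11–6.
Eta beats Sigma, Kappa, Lambda — 3 pairwise wins.

3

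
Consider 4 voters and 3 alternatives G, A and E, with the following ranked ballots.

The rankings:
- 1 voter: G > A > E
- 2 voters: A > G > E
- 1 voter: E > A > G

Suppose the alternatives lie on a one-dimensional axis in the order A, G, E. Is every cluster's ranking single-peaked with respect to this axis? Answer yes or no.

Axis positions: A=1, G=2, E=3.
Cluster 1 (peak G at position 2): ranking walks positions 2-1-3, expanding outward from the peak — single-peaked.
Cluster 2 (peak A at position 1): ranking walks positions 1-2-3, expanding outward from the peak — single-peaked.
Cluster 3: ranking walks positions 3-1-2; A is ranked above G even though G lies between A and the peak E on the axis — preferences dip and rise again. Not single-peaked.
Cluster 3 violates single-peakedness, so the profile is not single-peaked on this axis.

no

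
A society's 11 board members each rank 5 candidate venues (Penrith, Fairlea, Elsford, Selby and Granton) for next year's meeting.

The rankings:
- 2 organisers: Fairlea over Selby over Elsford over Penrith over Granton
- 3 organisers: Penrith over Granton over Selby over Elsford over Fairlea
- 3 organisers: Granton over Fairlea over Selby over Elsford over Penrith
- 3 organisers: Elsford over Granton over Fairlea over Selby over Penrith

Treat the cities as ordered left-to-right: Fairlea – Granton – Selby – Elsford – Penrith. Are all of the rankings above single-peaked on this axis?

Axis positions: Fairlea=1, Granton=2, Selby=3, Elsford=4, Penrith=5.
Type 1: ranking walks positions 1-3-4-5-2; Selby is ranked above Granton even though Granton lies between Selby and the peak Fairlea on the axis — preferences dip and rise again. Not single-peaked.
Type 2: ranking walks positions 5-2-3-4-1; Granton is ranked above Elsford even though Elsford lies between Granton and the peak Penrith on the axis — preferences dip and rise again. Not single-peaked.
Type 3 (peak Granton at position 2): ranking walks positions 2-1-3-4-5, expanding outward from the peak — single-peaked.
Type 4: ranking walks positions 4-2-1-3-5; Granton is ranked above Selby even though Selby lies between Granton and the peak Elsford on the axis — preferences dip and rise again. Not single-peaked.
Type 1 violates single-peakedness, so the profile is not single-peaked on this axis.

no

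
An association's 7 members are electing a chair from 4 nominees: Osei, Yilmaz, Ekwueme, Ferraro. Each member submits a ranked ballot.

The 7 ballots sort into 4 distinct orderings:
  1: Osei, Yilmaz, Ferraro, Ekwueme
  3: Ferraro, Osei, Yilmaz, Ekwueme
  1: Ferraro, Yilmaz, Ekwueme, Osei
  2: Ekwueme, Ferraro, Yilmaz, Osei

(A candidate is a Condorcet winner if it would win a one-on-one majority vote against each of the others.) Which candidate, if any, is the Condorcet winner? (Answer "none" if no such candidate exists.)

Ferraro

Pairwise majorities:
Osei vs Yilmaz: Osei, 4–3.
Osei–Ekwueme: Osei 4–3.
Osei–Ferraro: Ferraro 6–1.
Yilmaz vs Ekwueme: Yilmaz wins 5–2.
Yilmaz vs Ferraro: Ferraro, 6–1.
Ekwueme vs Ferraro: Ferraro, 5–2.
Ferraro wins every pairwise contest, so Ferraro is the Condorcet winner.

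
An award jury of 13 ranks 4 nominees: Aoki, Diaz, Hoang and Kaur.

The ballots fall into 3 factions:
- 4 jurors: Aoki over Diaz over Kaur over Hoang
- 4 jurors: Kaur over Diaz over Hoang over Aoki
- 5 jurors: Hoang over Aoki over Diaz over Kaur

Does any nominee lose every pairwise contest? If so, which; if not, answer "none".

none

Pairwise majorities:
Aoki vs Diaz: Aoki wins 9–4.
Aoki vs Hoang: Aoki is ranked higher on 4 ballots, Hoang on 9. Hoang wins 9–4.
Aoki vs Kaur: 4+5 = 9 for Aoki, 4 for Kaur — Aoki by 9–4.
Diaz vs Hoang: Diaz is ranked higher on 4+4 = 8 ballots, Hoang on 5. Diaz wins 8–5.
Diaz vs Kaur: Diaz is ranked higher on 4+5 = 9 ballots, Kaur on 4. Diaz wins 9–4.
Hoang vs Kaur: 5 to 8, Kaur.
No nominee is winless: Aoki beats Diaz; Diaz beats Hoang; Hoang beats Aoki; Kaur beats Hoang. There is no Condorcet loser.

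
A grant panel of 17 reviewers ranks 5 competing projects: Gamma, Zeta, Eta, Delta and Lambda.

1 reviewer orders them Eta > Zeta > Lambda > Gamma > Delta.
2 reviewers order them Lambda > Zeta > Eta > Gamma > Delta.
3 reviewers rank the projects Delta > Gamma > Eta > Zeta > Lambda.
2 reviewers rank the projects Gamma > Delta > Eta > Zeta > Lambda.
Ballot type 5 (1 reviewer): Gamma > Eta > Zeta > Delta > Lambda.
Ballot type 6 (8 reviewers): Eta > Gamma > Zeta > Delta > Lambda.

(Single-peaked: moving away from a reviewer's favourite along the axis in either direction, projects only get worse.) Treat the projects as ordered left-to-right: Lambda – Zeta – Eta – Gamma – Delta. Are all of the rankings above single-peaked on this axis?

yes

Axis positions: Lambda=1, Zeta=2, Eta=3, Gamma=4, Delta=5.
Ballot type 1 (peak Eta at position 3): ranking walks positions 3-2-1-4-5, expanding outward from the peak — single-peaked.
Ballot type 2 (peak Lambda at position 1): ranking walks positions 1-2-3-4-5, expanding outward from the peak — single-peaked.
Ballot type 3 (peak Delta at position 5): ranking walks positions 5-4-3-2-1, expanding outward from the peak — single-peaked.
Ballot type 4 (peak Gamma at position 4): ranking walks positions 4-5-3-2-1, expanding outward from the peak — single-peaked.
Ballot type 5 (peak Gamma at position 4): ranking walks positions 4-3-2-5-1, expanding outward from the peak — single-peaked.
Ballot type 6 (peak Eta at position 3): ranking walks positions 3-4-2-5-1, expanding outward from the peak — single-peaked.
Every ranking is single-peaked on this axis.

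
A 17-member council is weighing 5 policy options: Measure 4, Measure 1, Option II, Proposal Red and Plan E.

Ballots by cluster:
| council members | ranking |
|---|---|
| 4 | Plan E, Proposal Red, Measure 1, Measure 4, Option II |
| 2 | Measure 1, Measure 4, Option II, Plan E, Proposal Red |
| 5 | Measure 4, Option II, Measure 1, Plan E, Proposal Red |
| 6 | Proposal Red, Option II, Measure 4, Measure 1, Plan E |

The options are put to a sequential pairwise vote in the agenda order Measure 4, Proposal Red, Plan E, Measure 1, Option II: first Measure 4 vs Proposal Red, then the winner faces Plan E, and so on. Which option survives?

Option II

Round 1: Measure 4 vs Proposal Red — 7–10, Proposal Red advances.
Round 2: Proposal Red vs Plan E — 6–11, Plan E advances.
Round 3: Plan E vs Measure 1 — 4–13, Measure 1 advances.
Round 4: Measure 1 vs Option II — 6–11, Option II advances.
The agenda winner is Option II.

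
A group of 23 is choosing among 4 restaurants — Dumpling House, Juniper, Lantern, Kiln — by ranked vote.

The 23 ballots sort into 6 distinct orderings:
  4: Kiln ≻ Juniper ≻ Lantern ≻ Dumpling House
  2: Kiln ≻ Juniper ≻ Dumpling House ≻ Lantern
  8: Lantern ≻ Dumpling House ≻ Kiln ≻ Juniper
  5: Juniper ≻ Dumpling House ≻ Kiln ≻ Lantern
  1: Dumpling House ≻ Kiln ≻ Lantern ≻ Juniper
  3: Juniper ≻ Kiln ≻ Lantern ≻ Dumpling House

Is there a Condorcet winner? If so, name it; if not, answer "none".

Head-to-head results (23 friends):
Dumpling House vs Juniper: Juniper, 14–9.
Dumpling House–Lantern: Lantern 15–8.
Dumpling House vs Kiln: 14 to 9, Dumpling House.
Juniper vs Lantern: Juniper wins 14–9.
Juniper vs Kiln: Kiln wins 15–8.
Lantern–Kiln: Kiln 15–8.
Each restaurant drops at least one matchup (Dumpling House loses to Juniper; Juniper loses to Kiln; Lantern loses to Juniper; Kiln loses to Dumpling House); the cycle Dumpling House beats Kiln beats Juniper beats Dumpling House rules out a Condorcet winner.

none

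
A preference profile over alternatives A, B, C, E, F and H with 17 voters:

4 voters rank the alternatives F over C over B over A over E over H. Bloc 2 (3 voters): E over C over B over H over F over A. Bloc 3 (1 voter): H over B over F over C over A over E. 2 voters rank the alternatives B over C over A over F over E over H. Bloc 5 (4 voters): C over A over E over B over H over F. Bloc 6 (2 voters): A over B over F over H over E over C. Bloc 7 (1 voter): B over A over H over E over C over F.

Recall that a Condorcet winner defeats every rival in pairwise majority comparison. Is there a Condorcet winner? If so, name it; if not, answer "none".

Check each pair by majority over 17 ballots:
A vs B: A is ranked higher on 4+2 = 6 ballots, B on 11. B wins 11–6.
A vs C: A is ranked higher on 2+1 = 3 ballots, C on 14. C wins 14–3.
A vs E: 14 to 3, A.
A vs F: 9 to 8, A.
A vs H: 4+2+4+2+1 = 13 for A, 4 for H — A by 13–4.
B vs C: B is ranked higher on 1+2+2+1 = 6 ballots, C on 11. C wins 11–6.
B vs E: 10 to 7, B.
B vs F: B is ranked higher on 3+1+2+4+2+1 = 13 ballots, F on 4. B wins 13–4.
B vs H: 4+3+2+4+2+1 = 16 for B, 1 for H — B by 16–1.
C vs E: 11 to 6, C.
C vs F: C preferred on 3+2+4+1 = 10 ballots; C wins 10–7.
C vs H: C is ranked higher on 4+3+2+4 = 13 ballots, H on 4. C wins 13–4.
E vs F: E preferred on 3+4+1 = 8 ballots; F wins 9–8.
E vs H: 4+3+2+4 = 13 for E, 4 for H — E by 13–4.
F vs H: F is ranked higher on 4+2+2 = 8 ballots, H on 9. H wins 9–8.
Only C has no losses; C is the Condorcet winner.

C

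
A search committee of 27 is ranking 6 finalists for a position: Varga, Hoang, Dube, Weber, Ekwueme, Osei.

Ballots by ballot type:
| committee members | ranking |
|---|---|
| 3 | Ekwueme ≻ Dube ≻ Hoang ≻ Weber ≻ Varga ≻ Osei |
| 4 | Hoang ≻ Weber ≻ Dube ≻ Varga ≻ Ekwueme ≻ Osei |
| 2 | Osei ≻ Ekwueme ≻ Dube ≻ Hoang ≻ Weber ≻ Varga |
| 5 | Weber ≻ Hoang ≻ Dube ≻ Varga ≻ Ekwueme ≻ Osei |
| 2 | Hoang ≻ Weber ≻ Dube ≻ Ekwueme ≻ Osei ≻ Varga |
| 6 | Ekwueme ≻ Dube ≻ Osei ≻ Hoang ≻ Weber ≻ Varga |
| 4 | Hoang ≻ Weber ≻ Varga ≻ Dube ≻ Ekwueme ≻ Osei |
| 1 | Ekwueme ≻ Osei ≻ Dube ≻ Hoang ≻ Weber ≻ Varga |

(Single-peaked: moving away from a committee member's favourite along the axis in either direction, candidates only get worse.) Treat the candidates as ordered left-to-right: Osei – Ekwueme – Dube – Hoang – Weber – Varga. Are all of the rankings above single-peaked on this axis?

Axis positions: Osei=1, Ekwueme=2, Dube=3, Hoang=4, Weber=5, Varga=6.
Ballot type 1 (peak Ekwueme at position 2): ranking walks positions 2-3-4-5-6-1, expanding outward from the peak — single-peaked.
Ballot type 2 (peak Hoang at position 4): ranking walks positions 4-5-3-6-2-1, expanding outward from the peak — single-peaked.
Ballot type 3 (peak Osei at position 1): ranking walks positions 1-2-3-4-5-6, expanding outward from the peak — single-peaked.
Ballot type 4 (peak Weber at position 5): ranking walks positions 5-4-3-6-2-1, expanding outward from the peak — single-peaked.
Ballot type 5 (peak Hoang at position 4): ranking walks positions 4-5-3-2-1-6, expanding outward from the peak — single-peaked.
Ballot type 6 (peak Ekwueme at position 2): ranking walks positions 2-3-1-4-5-6, expanding outward from the peak — single-peaked.
Ballot type 7 (peak Hoang at position 4): ranking walks positions 4-5-6-3-2-1, expanding outward from the peak — single-peaked.
Ballot type 8 (peak Ekwueme at position 2): ranking walks positions 2-1-3-4-5-6, expanding outward from the peak — single-peaked.
Every ranking is single-peaked on this axis.

yes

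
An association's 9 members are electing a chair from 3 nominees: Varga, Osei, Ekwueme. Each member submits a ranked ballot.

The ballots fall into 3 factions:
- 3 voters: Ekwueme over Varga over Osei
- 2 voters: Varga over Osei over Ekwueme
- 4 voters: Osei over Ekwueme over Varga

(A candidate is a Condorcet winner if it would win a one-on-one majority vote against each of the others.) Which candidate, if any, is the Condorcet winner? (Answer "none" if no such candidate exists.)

Head-to-head results (9 voters):
Varga vs Osei: 3+2 = 5 for Varga, 4 for Osei — Varga by 5–4.
Varga–Ekwueme: Ekwueme 7–2.
Osei vs Ekwueme: Osei preferred on 2+4 = 6 ballots; Osei wins 6–3.
Each candidate drops at least one matchup (Varga loses to Ekwueme; Osei loses to Varga; Ekwueme loses to Osei); the cycle Varga beats Osei beats Ekwueme beats Varga rules out a Condorcet winner.

none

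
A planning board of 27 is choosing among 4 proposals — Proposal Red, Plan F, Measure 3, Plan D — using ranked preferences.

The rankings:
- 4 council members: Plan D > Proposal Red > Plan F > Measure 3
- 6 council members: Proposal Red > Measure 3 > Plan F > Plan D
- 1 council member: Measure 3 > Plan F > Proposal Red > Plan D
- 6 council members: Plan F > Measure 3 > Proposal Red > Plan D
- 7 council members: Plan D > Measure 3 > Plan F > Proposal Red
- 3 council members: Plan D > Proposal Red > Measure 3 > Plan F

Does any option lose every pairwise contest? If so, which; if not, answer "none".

Head-to-head results (27 council members):
Proposal Red vs Plan F: Plan F, 14–13.
Proposal Red vs Measure 3: Measure 3, 14–13.
Proposal Red–Plan D: Plan D 14–13.
Plan F vs Measure 3: Measure 3, 17–10.
Plan F vs Plan D: 6+1+6 = 13 for Plan F, 14 for Plan D — Plan D by 14–13.
Measure 3 vs Plan D: Plan D, 14–13.
Proposal Red is beaten in every head-to-head and is the Condorcet loser.

Proposal Red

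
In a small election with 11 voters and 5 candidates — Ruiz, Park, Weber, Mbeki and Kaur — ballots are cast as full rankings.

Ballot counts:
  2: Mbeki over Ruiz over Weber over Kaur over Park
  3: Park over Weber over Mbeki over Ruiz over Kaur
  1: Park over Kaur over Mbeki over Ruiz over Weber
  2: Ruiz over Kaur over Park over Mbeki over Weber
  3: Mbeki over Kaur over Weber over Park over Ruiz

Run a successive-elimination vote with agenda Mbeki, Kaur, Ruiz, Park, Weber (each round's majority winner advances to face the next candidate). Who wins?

Round 1: Mbeki vs Kaur — 8–3, Mbeki advances.
Round 2: Mbeki vs Ruiz — 9–2, Mbeki advances.
Round 3: Mbeki vs Park — 5–6, Park advances.
Round 4: Park vs Weber — 6–5, Park advances.
The agenda winner is Park.

Park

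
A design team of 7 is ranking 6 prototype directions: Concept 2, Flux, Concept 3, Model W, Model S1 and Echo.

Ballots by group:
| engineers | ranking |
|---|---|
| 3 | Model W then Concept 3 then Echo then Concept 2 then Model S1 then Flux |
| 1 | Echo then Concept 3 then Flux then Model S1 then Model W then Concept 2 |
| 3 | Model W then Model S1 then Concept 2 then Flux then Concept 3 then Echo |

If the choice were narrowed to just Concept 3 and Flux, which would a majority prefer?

Concept 3

Ballots ranking Concept 3 above Flux: 3 + 1 = 4.
Ballots ranking Flux above Concept 3: 7 − 4 = 3.
Concept 3 wins the head-to-head 4–3.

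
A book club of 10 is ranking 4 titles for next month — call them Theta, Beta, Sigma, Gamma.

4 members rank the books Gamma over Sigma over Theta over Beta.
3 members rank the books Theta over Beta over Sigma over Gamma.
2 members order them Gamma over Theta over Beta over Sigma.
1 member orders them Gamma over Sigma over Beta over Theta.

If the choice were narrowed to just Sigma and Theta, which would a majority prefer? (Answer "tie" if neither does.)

tie

Ballots ranking Sigma above Theta: 4 + 1 = 5.
Ballots ranking Theta above Sigma: 10 − 5 = 5.
5–5: the pair ties.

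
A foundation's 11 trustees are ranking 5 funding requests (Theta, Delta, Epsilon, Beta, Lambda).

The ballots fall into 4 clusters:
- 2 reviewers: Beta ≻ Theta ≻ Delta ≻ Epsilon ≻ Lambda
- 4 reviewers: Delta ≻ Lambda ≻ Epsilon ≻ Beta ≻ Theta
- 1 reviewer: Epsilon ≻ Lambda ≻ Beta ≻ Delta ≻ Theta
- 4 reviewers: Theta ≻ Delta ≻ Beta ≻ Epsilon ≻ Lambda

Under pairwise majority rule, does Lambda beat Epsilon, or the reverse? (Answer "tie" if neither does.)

Ballots ranking Lambda above Epsilon: 4.
Ballots ranking Epsilon above Lambda: 11 − 4 = 7.
Epsilon wins the head-to-head 7–4.

Epsilon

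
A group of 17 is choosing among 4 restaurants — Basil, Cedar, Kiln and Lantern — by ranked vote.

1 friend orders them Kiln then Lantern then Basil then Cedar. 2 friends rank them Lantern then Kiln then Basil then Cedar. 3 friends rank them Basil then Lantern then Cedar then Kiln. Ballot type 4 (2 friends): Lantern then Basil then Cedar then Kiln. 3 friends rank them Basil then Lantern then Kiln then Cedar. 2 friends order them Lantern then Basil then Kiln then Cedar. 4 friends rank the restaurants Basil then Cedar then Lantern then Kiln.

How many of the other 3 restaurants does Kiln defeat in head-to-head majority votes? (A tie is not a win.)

Kiln against each rival (17 friends):
Kiln vs Basil: Basil, 14–3.
Kiln vs Cedar: Cedar wins 9–8.
Kiln vs Lantern: 1 to 16, Lantern.
Kiln beats no one; loses to Basil, Cedar, Lantern — 0 pairwise wins.

0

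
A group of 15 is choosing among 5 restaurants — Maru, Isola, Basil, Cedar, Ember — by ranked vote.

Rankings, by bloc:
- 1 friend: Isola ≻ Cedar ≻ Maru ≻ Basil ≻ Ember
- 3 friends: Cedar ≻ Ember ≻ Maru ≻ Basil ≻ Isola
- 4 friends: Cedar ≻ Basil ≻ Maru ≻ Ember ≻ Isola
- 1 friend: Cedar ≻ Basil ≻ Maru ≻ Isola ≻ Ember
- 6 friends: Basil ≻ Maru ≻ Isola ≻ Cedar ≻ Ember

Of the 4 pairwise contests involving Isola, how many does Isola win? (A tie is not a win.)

1

Isola against each rival (15 friends):
Isola–Maru: Maru 14–1.
Isola vs Basil: Isola preferred on 1 ballot; Basil wins 14–1.
Isola vs Cedar: Isola is ranked higher on 1+6 = 7 ballots, Cedar on 8. Cedar wins 8–7.
Isola vs Ember: Isola is ranked higher on 1+1+6 = 8 ballots, Ember on 7. Isola wins 8–7.
Isola beats Ember; loses to Maru, Basil, Cedar — 1 pairwise win.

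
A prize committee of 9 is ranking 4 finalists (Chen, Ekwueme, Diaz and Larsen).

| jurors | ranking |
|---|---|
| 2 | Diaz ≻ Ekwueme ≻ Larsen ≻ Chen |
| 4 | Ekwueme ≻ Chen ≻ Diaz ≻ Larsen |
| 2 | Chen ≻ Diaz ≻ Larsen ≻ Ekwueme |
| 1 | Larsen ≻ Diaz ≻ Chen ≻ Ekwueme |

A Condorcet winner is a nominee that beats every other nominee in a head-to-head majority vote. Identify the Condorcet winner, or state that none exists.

none

Check each pair by majority over 9 ballots:
Chen vs Ekwueme: 2+1 = 3 for Chen, 6 for Ekwueme — Ekwueme by 6–3.
Chen vs Diaz: Chen is ranked higher on 4+2 = 6 ballots, Diaz on 3. Chen wins 6–3.
Chen vs Larsen: Chen is ranked higher on 4+2 = 6 ballots, Larsen on 3. Chen wins 6–3.
Ekwueme vs Diaz: Ekwueme is ranked higher on 4 ballots, Diaz on 5. Diaz wins 5–4.
Ekwueme vs Larsen: 6 to 3, Ekwueme.
Diaz vs Larsen: 8 to 1, Diaz.
Each nominee drops at least one matchup (Chen loses to Ekwueme; Ekwueme loses to Diaz; Diaz loses to Chen; Larsen loses to Chen); the cycle Chen → Diaz → Ekwueme → Chen rules out a Condorcet winner.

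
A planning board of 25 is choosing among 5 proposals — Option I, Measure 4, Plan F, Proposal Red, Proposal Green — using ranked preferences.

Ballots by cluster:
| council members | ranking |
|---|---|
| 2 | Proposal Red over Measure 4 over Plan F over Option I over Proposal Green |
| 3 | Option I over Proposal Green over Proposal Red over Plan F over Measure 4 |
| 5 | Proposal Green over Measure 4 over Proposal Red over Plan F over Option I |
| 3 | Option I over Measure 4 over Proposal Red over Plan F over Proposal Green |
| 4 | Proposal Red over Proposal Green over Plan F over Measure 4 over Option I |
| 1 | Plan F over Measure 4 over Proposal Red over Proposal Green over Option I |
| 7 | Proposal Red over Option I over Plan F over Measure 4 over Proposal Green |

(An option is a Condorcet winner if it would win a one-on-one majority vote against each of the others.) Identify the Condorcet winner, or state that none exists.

Proposal Red

Check each pair by majority over 25 ballots:
Option I vs Measure 4: Option I wins 13–12.
Option I vs Plan F: Option I, 13–12.
Option I vs Proposal Red: Proposal Red wins 19–6.
Option I vs Proposal Green: Option I wins 15–10.
Measure 4 vs Plan F: Plan F wins 15–10.
Measure 4–Proposal Red: Proposal Red 16–9.
Measure 4 vs Proposal Green: Measure 4 wins 13–12.
Plan F vs Proposal Red: Proposal Red, 24–1.
Plan F vs Proposal Green: Plan F, 13–12.
Proposal Red–Proposal Green: Proposal Red 17–8.
Only Proposal Red has no losses; Proposal Red is the Condorcet winner.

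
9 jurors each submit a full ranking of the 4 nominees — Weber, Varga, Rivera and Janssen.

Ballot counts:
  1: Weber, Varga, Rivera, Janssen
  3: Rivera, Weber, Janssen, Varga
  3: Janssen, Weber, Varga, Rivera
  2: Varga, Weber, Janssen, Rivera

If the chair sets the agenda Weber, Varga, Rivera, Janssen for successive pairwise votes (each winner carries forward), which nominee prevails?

Round 1: Weber vs Varga — 7–2, Weber advances.
Round 2: Weber vs Rivera — 6–3, Weber advances.
Round 3: Weber vs Janssen — 6–3, Weber advances.
The agenda winner is Weber.

Weber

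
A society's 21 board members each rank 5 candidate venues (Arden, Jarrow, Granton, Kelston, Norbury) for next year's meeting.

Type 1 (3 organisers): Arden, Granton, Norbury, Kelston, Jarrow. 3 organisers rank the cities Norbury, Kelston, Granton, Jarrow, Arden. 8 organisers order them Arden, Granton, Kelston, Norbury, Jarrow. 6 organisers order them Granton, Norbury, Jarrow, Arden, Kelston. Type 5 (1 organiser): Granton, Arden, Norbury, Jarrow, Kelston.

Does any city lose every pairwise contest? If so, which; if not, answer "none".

Head-to-head results (21 organisers):
Arden vs Jarrow: Arden, 12–9.
Arden vs Granton: Arden wins 11–10.
Arden–Kelston: Arden 18–3.
Arden vs Norbury: Arden wins 12–9.
Jarrow–Granton: Granton 21–0.
Jarrow vs Kelston: Kelston wins 14–7.
Jarrow vs Norbury: Jarrow is ranked higher on 0 ballots, Norbury on 21. Norbury wins 21–0.
Granton vs Kelston: Granton preferred on 3+8+6+1 = 18 ballots; Granton wins 18–3.
Granton vs Norbury: Granton, 18–3.
Kelston vs Norbury: Kelston is ranked higher on 8 ballots, Norbury on 13. Norbury wins 13–8.
Only Jarrow has no wins; Jarrow is the Condorcet loser.

Jarrow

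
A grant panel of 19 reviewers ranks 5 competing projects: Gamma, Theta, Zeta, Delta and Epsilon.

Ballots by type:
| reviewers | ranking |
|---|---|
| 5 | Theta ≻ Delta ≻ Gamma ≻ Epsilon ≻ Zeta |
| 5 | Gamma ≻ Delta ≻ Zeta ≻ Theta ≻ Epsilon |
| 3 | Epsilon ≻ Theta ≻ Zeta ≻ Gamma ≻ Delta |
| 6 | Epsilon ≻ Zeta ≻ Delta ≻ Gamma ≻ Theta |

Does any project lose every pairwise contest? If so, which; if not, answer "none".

none

Pairwise majorities:
Gamma vs Theta: Gamma is ranked higher on 5+6 = 11 ballots, Theta on 8. Gamma wins 11–8.
Gamma–Zeta: Gamma 10–9.
Gamma vs Delta: 8 to 11, Delta.
Gamma vs Epsilon: Gamma wins 10–9.
Theta vs Zeta: Theta preferred on 5+3 = 8 ballots; Zeta wins 11–8.
Theta vs Delta: Delta, 11–8.
Theta vs Epsilon: Theta wins 10–9.
Zeta vs Delta: Delta, 10–9.
Zeta–Epsilon: Epsilon 14–5.
Delta vs Epsilon: Delta wins 10–9.
Every project wins at least one matchup (Gamma beats Theta; Theta beats Epsilon; Zeta beats Theta; Delta beats Gamma; Epsilon beats Zeta), so there is no Condorcet loser.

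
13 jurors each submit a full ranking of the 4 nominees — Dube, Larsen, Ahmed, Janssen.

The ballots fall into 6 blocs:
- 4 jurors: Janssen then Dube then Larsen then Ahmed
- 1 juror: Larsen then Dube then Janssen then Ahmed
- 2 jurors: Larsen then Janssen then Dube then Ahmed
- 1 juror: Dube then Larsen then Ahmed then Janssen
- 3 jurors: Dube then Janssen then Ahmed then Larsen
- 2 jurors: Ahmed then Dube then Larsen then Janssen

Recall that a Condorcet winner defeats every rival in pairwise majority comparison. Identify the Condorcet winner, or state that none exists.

Check each pair by majority over 13 ballots:
Dube vs Larsen: 4+1+3+2 = 10 for Dube, 3 for Larsen — Dube by 10–3.
Dube–Ahmed: Dube 11–2.
Dube–Janssen: Dube 7–6.
Larsen vs Ahmed: Larsen is ranked higher on 4+1+2+1 = 8 ballots, Ahmed on 5. Larsen wins 8–5.
Larsen–Janssen: Janssen 7–6.
Ahmed vs Janssen: Janssen, 10–3.
Dube beats each of Larsen, Ahmed, Janssen — Dube is the Condorcet winner.

Dube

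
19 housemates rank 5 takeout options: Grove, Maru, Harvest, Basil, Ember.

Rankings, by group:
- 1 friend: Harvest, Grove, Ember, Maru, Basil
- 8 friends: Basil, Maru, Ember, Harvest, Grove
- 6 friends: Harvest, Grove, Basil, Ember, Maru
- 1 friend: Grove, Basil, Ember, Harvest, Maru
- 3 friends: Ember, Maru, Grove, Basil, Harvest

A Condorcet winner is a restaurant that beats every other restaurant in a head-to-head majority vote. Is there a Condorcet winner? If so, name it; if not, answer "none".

Check each pair by majority over 19 ballots:
Grove vs Maru: Grove is ranked higher on 1+6+1 = 8 ballots, Maru on 11. Maru wins 11–8.
Grove vs Harvest: 1+3 = 4 for Grove, 15 for Harvest — Harvest by 15–4.
Grove vs Basil: Grove is ranked higher on 1+6+1+3 = 11 ballots, Basil on 8. Grove wins 11–8.
Grove vs Ember: 1+6+1 = 8 for Grove, 11 for Ember — Ember by 11–8.
Maru vs Harvest: 8+3 = 11 for Maru, 8 for Harvest — Maru by 11–8.
Maru vs Basil: 4 to 15, Basil.
Maru vs Ember: Maru is ranked higher on 8 ballots, Ember on 11. Ember wins 11–8.
Harvest vs Basil: 7 to 12, Basil.
Harvest vs Ember: Harvest is ranked higher on 1+6 = 7 ballots, Ember on 12. Ember wins 12–7.
Basil vs Ember: Basil is ranked higher on 8+6+1 = 15 ballots, Ember on 4. Basil wins 15–4.
No restaurant is unbeaten: Grove loses to Maru; Maru loses to Basil; Harvest loses to Maru; Basil loses to Grove; Ember loses to Basil. In particular Grove → Basil → Maru → Grove is a majority cycle — no Condorcet winner exists.

none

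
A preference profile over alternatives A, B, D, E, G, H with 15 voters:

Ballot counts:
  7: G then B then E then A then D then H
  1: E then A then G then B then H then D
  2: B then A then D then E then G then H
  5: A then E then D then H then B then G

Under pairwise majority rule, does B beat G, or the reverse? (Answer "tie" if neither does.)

G

Ballots ranking B above G: 2 + 5 = 7.
Ballots ranking G above B: 15 − 7 = 8.
G wins the head-to-head 8–7.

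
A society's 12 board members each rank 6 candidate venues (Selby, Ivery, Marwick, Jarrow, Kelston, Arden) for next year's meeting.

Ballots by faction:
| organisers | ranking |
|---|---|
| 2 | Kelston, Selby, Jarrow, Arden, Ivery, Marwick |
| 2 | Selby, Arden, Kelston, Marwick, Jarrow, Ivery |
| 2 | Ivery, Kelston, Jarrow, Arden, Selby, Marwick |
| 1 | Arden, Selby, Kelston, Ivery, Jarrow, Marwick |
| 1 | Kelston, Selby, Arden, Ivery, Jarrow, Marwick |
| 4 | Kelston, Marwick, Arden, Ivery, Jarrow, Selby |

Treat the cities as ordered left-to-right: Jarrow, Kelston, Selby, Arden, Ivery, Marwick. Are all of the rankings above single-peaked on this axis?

no

Axis positions: Jarrow=1, Kelston=2, Selby=3, Arden=4, Ivery=5, Marwick=6.
Faction 1 (peak Kelston at position 2): ranking walks positions 2-3-1-4-5-6, expanding outward from the peak — single-peaked.
Faction 2: ranking walks positions 3-4-2-6-1-5; Marwick is ranked above Ivery even though Ivery lies between Marwick and the peak Selby on the axis — preferences dip and rise again. Not single-peaked.
Faction 3: ranking walks positions 5-2-1-4-3-6; Kelston is ranked above Arden even though Arden lies between Kelston and the peak Ivery on the axis — preferences dip and rise again. Not single-peaked.
Faction 4 (peak Arden at position 4): ranking walks positions 4-3-2-5-1-6, expanding outward from the peak — single-peaked.
Faction 5 (peak Kelston at position 2): ranking walks positions 2-3-4-5-1-6, expanding outward from the peak — single-peaked.
Faction 6: ranking walks positions 2-6-4-5-1-3; Marwick is ranked above Selby even though Selby lies between Marwick and the peak Kelston on the axis — preferences dip and rise again. Not single-peaked.
Faction 2 violates single-peakedness, so the profile is not single-peaked on this axis.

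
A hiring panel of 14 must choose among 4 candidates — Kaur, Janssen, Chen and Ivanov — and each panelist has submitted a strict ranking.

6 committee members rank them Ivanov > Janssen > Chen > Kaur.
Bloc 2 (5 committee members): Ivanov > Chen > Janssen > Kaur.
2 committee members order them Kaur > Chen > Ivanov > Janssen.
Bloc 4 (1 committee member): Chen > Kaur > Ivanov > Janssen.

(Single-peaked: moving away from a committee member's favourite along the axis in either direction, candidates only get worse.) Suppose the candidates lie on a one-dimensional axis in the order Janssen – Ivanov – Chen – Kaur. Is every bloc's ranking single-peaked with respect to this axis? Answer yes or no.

yes

Axis positions: Janssen=1, Ivanov=2, Chen=3, Kaur=4.
Bloc 1 (peak Ivanov at position 2): ranking walks positions 2-1-3-4, expanding outward from the peak — single-peaked.
Bloc 2 (peak Ivanov at position 2): ranking walks positions 2-3-1-4, expanding outward from the peak — single-peaked.
Bloc 3 (peak Kaur at position 4): ranking walks positions 4-3-2-1, expanding outward from the peak — single-peaked.
Bloc 4 (peak Chen at position 3): ranking walks positions 3-4-2-1, expanding outward from the peak — single-peaked.
Every ranking is single-peaked on this axis.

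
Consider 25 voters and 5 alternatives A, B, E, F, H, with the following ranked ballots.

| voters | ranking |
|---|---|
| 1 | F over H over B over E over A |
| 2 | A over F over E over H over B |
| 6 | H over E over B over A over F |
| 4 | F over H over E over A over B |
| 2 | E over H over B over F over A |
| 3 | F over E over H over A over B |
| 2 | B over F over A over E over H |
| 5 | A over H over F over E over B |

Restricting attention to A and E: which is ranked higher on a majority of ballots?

E

Ballots ranking A above E: 2 + 2 + 5 = 9.
Ballots ranking E above A: 25 − 9 = 16.
E wins the head-to-head 16–9.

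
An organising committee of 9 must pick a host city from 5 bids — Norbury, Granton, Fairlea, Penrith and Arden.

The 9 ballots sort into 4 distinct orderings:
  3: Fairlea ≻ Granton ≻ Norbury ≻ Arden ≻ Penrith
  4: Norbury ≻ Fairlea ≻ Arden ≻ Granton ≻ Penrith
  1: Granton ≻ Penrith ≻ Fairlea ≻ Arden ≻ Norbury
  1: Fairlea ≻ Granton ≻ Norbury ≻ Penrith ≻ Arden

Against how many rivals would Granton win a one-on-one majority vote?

Granton against each rival (9 organisers):
Granton–Norbury: Granton 5–4.
Granton vs Fairlea: 1 for Granton, 8 for Fairlea — Fairlea by 8–1.
Granton vs Penrith: Granton, 9–0.
Granton vs Arden: Granton wins 5–4.
Granton beats Norbury, Penrith, Arden; loses to Fairlea — 3 pairwise wins.

3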